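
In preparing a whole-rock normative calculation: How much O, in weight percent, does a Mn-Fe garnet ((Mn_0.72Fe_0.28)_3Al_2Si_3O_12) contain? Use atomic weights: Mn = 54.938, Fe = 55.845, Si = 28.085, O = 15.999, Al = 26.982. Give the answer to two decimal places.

Molar mass of (Mn_0.72Fe_0.28)_3Al_2Si_3O_12: 2.16·54.938 + 0.84·55.845 + 2·26.982 + 3·28.085 + 12·15.999 = 495.783 g/mol.
Mass of O per formula unit: 12 × 15.999 = 191.988 g.
Weight fraction O = 191.988 / 495.783 = 0.3872.

38.72 weight percent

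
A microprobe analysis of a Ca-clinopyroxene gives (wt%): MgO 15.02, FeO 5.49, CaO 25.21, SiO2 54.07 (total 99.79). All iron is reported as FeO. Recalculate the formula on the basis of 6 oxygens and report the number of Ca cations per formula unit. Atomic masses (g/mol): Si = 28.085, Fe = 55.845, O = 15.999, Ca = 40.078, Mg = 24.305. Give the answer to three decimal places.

1.000 Ca apfu

MgO (M=40.304): mol = 0.37267; Mg = 0.37267, O = 0.37267.
FeO (M=71.844): mol = 0.07642; Fe = 0.07642, O = 0.07642.
CaO (M=56.077): mol = 0.44956; Ca = 0.44956, O = 0.44956.
SiO2 (M=60.083): mol = 0.89992; Si = 0.89992, O = 1.79984.
ΣO = 2.69849; factor = 6/ΣO = 2.22347.
Ca apfu = 0.44956 × 2.22347 = 1.000.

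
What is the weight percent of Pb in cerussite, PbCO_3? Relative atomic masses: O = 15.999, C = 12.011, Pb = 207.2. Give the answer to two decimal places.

77.54 mass %

M(PbCO_3) = 267.208 g/mol.
Pb contributes 1 × 207.2 = 207.200 g per mole.
207.200/267.208 = 0.7754 → 77.54%.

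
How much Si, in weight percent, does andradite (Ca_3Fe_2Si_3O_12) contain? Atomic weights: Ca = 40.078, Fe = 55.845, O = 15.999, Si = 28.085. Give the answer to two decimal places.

16.58 weight percent

Formula mass = 3*40.078 + 2*55.845 + 3*28.085 + 12*15.999 = 508.167 g/mol, of which 84.255 g is Si.
So Si makes up 84.255/508.167 = 0.1658 of the mass, i.e. 16.58%.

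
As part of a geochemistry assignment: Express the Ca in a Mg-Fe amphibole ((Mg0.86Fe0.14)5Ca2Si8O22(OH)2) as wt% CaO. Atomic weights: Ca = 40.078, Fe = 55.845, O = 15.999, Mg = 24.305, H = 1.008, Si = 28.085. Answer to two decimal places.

Formula mass = 834.431 g/mol.
2 Ca → 2.0000 mol CaO per formula unit; M(CaO) = 56.077, so CaO mass = 112.154 g.
112.154/834.431 × 100 = 13.44 wt%.

13.44 wt%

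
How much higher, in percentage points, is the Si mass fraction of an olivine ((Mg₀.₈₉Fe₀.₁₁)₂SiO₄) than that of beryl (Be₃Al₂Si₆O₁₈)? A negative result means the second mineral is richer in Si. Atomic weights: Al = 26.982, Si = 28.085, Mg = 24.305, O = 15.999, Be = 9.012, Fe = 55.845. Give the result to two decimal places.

First mineral: 28.085 g Si in 147.630 g formula = 19.02 wt% Si.
Second mineral: 168.510 g Si in 537.492 g formula = 31.35 wt% Si.
19.02% − 31.35% gives a difference of -12.33 percentage points.

-12.33 percentage points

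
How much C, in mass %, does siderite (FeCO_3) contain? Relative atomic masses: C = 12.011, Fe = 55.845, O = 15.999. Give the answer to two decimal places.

10.37 mass %

M(FeCO_3) = 115.853 g/mol.
C contributes 1 × 12.011 = 12.011 g per mole.
12.011/115.853 = 0.1037 → 10.37%.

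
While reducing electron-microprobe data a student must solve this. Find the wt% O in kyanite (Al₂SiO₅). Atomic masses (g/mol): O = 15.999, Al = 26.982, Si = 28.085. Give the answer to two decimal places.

49.37 weight percent

Formula mass = 2·26.982 + 1·28.085 + 5·15.999 = 162.044 g/mol, of which 79.995 g is O.
So O makes up 79.995/162.044 = 0.4937 of the mass, i.e. 49.37%.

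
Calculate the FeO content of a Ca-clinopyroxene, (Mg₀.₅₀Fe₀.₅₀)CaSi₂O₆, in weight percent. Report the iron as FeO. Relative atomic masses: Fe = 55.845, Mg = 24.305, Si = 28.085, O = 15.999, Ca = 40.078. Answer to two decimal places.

15.46 wt%

Molar mass of (Mg₀.₅₀Fe₀.₅₀)CaSi₂O₆ = 0.50×24.305 + 0.50×55.845 + 1×40.078 + 2×28.085 + 6×15.999 = 232.317 g/mol.
Each formula unit contains 0.50 Fe, equivalent to 0.50/1 = 0.5000 mol FeO.
M(FeO) = 1×55.845 + 1×15.999 = 71.844 g/mol.
Mass of FeO per formula unit = 0.5000 × 71.844 = 35.922 g.
FeO wt% = 35.922 / 232.317 × 100 = 15.46%.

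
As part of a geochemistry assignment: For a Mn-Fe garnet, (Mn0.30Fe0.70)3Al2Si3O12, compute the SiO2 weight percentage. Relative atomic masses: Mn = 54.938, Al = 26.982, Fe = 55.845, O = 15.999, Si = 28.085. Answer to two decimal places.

Formula mass = 496.926 g/mol.
3 Si → 3.0000 mol SiO2 per formula unit; M(SiO2) = 60.083, so SiO2 mass = 180.249 g.
180.249/496.926 × 100 = 36.27 wt%.

36.27 wt%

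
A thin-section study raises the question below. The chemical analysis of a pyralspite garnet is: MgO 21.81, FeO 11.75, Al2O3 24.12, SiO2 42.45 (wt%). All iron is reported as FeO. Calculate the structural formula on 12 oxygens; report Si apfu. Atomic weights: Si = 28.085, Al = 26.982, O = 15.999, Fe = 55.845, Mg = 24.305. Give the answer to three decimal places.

2.999 Si apfu

21.81 wt% MgO ÷ 40.304 g/mol = 0.54114 mol, giving 0.54114 Mg and 0.54114 O.
11.75 wt% FeO ÷ 71.844 g/mol = 0.16355 mol, giving 0.16355 Fe and 0.16355 O.
24.12 wt% Al2O3 ÷ 101.961 g/mol = 0.23656 mol, giving 0.47312 Al and 0.70968 O.
42.45 wt% SiO2 ÷ 60.083 g/mol = 0.70652 mol, giving 0.70652 Si and 1.41304 O.
Oxygen sums to 2.82741; scaling by 12/2.82741 = 4.24417 puts the formula on 12 O.
Si: 0.70652 × 4.24417 = 2.999 atoms per formula unit.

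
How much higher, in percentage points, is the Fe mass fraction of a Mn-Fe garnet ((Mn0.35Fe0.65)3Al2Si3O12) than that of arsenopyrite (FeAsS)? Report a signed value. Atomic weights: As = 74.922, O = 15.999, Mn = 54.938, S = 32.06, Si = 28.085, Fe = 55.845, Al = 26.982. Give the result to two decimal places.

First mineral: 108.898 g Fe in 496.790 g formula = 21.92 wt% Fe.
Second mineral: 55.845 g Fe in 162.827 g formula = 34.30 wt% Fe.
21.92% − 34.30% gives a difference of -12.38 percentage points.

-12.38 percentage points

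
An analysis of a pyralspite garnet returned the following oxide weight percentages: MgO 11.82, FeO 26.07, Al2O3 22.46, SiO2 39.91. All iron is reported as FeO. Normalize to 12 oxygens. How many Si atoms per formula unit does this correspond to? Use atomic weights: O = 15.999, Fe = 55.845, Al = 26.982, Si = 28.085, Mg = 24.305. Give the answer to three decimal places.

11.82 wt% MgO ÷ 40.304 g/mol = 0.29327 mol, giving 0.29327 Mg and 0.29327 O.
26.07 wt% FeO ÷ 71.844 g/mol = 0.36287 mol, giving 0.36287 Fe and 0.36287 O.
22.46 wt% Al2O3 ÷ 101.961 g/mol = 0.22028 mol, giving 0.44056 Al and 0.66084 O.
39.91 wt% SiO2 ÷ 60.083 g/mol = 0.66425 mol, giving 0.66425 Si and 1.32850 O.
Oxygen sums to 2.64548; scaling by 12/2.64548 = 4.53604 puts the formula on 12 O.
Si: 0.66425 × 4.53604 = 3.013 atoms per formula unit.

3.013 Si apfu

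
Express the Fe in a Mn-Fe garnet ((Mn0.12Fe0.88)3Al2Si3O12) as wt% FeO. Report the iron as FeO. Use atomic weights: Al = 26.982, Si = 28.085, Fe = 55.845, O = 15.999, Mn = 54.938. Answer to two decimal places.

38.13 wt%

Formula mass = 497.415 g/mol.
2.64 Fe → 2.6400 mol FeO per formula unit; M(FeO) = 71.844, so FeO mass = 189.668 g.
189.668/497.415 × 100 = 38.13 wt%.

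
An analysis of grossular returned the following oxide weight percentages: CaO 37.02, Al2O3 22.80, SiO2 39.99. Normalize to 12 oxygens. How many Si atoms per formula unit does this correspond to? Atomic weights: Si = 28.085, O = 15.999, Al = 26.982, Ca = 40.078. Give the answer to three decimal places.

37.02 wt% CaO ÷ 56.077 g/mol = 0.66016 mol, giving 0.66016 Ca and 0.66016 O.
22.80 wt% Al2O3 ÷ 101.961 g/mol = 0.22361 mol, giving 0.44722 Al and 0.67083 O.
39.99 wt% SiO2 ÷ 60.083 g/mol = 0.66558 mol, giving 0.66558 Si and 1.33116 O.
Oxygen sums to 2.66215; scaling by 12/2.66215 = 4.50763 puts the formula on 12 O.
Si: 0.66558 × 4.50763 = 3.000 atoms per formula unit.

3.000 Si apfu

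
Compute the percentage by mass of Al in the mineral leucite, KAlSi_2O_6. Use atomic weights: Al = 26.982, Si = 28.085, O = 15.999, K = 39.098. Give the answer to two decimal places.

Molar mass of KAlSi_2O_6: 1·39.098 + 1·26.982 + 2·28.085 + 6·15.999 = 218.244 g/mol.
Mass of Al per formula unit: 1 × 26.982 = 26.982 g.
Weight fraction Al = 26.982 / 218.244 = 0.1236.

12.36 wt%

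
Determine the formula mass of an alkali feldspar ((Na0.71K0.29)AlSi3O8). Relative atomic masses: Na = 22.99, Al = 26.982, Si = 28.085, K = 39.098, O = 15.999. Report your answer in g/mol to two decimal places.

266.89 g/mol

The formula mass is the sum 0.71·22.99 + 0.29·39.098 + 1·26.982 + 3·28.085 + 8·15.999.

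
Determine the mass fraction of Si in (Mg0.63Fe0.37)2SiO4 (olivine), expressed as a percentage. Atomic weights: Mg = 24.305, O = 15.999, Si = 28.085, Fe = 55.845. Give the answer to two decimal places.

17.12 weight percent

Molar mass of (Mg0.63Fe0.37)2SiO4: 1.26·24.305 + 0.74·55.845 + 1·28.085 + 4·15.999 = 164.031 g/mol.
Mass of Si per formula unit: 1 × 28.085 = 28.085 g.
Weight fraction Si = 28.085 / 164.031 = 0.1712.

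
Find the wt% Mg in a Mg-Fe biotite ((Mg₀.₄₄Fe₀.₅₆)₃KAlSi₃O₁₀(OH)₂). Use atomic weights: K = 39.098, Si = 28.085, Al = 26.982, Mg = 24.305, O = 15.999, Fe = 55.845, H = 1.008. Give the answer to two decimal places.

6.82 wt%

Formula mass = 1.32×24.305 + 1.68×55.845 + 1×39.098 + 1×26.982 + 3×28.085 + 12×15.999 + 2×1.008 = 470.241 g/mol, of which 32.083 g is Mg.
So Mg makes up 32.083/470.241 = 0.0682 of the mass, i.e. 6.82%.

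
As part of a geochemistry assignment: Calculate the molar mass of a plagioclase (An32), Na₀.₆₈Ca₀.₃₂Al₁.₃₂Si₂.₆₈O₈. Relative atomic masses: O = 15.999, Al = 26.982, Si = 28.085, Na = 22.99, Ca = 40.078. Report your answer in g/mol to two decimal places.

267.33 g/mol

The formula mass is the sum 0.68*22.99 + 0.32*40.078 + 1.32*26.982 + 2.68*28.085 + 8*15.999.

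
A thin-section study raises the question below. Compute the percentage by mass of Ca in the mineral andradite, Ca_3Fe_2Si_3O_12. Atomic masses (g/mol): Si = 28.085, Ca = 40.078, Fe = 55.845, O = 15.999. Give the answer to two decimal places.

23.66 mass %

Formula mass = 3*40.078 + 2*55.845 + 3*28.085 + 12*15.999 = 508.167 g/mol, of which 120.234 g is Ca.
So Ca makes up 120.234/508.167 = 0.2366 of the mass, i.e. 23.66%.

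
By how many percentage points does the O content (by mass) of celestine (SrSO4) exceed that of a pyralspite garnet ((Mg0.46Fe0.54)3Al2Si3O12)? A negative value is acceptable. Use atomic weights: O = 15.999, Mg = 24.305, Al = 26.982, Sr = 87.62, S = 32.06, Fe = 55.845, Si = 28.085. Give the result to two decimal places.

M(SrSO4) = 183.676 g/mol, so wt% O = 63.996/183.676 × 100 = 34.84%.
M((Mg0.46Fe0.54)3Al2Si3O12) = 454.217 g/mol, so wt% O = 191.988/454.217 × 100 = 42.27%.
34.84 − 42.27 = -7.43 pp.

-7.43 percentage points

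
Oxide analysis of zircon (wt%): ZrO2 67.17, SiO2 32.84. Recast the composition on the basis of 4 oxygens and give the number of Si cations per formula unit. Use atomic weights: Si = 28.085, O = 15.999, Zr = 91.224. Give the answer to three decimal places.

1.001 Si apfu

ZrO2: 67.17/123.222 = 0.54511 mol → 0.54511 mol Zr, 1.09022 mol O.
SiO2: 32.84/60.083 = 0.54658 mol → 0.54658 mol Si, 1.09316 mol O.
Total oxygen = 2.18338 mol. Normalization factor = 4/2.18338 = 1.83202.
Si per 4 O = 0.54658 × 1.83202 = 1.001.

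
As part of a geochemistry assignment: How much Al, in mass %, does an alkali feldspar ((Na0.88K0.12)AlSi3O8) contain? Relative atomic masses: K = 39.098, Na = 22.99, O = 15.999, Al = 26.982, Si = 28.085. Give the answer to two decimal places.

10.21 mass %

Molar mass of (Na0.88K0.12)AlSi3O8: 0.88·22.99 + 0.12·39.098 + 1·26.982 + 3·28.085 + 8·15.999 = 264.152 g/mol.
Mass of Al per formula unit: 1 × 26.982 = 26.982 g.
Weight fraction Al = 26.982 / 264.152 = 0.1021.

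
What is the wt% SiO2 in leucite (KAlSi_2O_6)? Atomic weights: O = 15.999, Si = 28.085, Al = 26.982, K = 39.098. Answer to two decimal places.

55.06 wt%

M(KAlSi_2O_6) = 218.244 g/mol; M(SiO2) = 60.083 g/mol.
Moles SiO2 per formula unit = 2 Si ÷ 1 = 2.0000.
SiO2 fraction = (2.0000 × 60.083) / 218.244 = 120.166/218.244 = 0.5506.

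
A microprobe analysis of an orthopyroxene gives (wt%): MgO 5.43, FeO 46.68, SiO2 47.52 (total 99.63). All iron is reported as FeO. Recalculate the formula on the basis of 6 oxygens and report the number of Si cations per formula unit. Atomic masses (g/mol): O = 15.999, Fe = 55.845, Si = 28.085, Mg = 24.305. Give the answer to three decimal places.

2.005 Si apfu

MgO (M=40.304): mol = 0.13473; Mg = 0.13473, O = 0.13473.
FeO (M=71.844): mol = 0.64974; Fe = 0.64974, O = 0.64974.
SiO2 (M=60.083): mol = 0.79091; Si = 0.79091, O = 1.58182.
ΣO = 2.36629; factor = 6/ΣO = 2.53561.
Si apfu = 0.79091 × 2.53561 = 2.005.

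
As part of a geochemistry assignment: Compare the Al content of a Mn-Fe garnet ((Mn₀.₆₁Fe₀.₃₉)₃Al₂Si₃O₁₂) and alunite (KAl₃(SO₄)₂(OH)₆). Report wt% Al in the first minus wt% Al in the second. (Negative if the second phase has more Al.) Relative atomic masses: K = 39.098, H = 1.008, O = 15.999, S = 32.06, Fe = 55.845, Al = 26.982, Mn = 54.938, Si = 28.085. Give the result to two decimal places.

-8.66 percentage points

First mineral: 53.964 g Al in 496.082 g formula = 10.88 wt% Al.
Second mineral: 80.946 g Al in 414.198 g formula = 19.54 wt% Al.
10.88% − 19.54% gives a difference of -8.66 percentage points.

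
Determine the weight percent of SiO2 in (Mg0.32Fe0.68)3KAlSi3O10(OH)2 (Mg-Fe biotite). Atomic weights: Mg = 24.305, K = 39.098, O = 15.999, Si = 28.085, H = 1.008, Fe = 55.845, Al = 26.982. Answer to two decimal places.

37.43 wt%

M((Mg0.32Fe0.68)3KAlSi3O10(OH)2) = 481.596 g/mol; M(SiO2) = 60.083 g/mol.
Moles SiO2 per formula unit = 3 Si ÷ 1 = 3.0000.
SiO2 fraction = (3.0000 × 60.083) / 481.596 = 180.249/481.596 = 0.3743.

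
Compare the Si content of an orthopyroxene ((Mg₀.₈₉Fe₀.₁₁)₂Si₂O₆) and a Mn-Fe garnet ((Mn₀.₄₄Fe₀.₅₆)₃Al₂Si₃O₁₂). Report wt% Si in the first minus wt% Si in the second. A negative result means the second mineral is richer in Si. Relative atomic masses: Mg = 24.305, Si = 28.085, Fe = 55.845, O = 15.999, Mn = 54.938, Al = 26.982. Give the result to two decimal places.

Si in (Mg₀.₈₉Fe₀.₁₁)₂Si₂O₆: molar mass 207.713 g/mol; 2×28.085 = 56.170 g → 27.04 wt%.
Si in (Mn₀.₄₄Fe₀.₅₆)₃Al₂Si₃O₁₂: molar mass 496.545 g/mol; 3×28.085 = 84.255 g → 16.97 wt%.
Difference = 27.04 − 16.97 = 10.07 percentage points.

10.07 percentage points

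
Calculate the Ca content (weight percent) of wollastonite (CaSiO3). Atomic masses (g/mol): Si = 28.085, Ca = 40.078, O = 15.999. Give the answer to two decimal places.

Formula mass = 1×40.078 + 1×28.085 + 3×15.999 = 116.160 g/mol, of which 40.078 g is Ca.
So Ca makes up 40.078/116.160 = 0.3450 of the mass, i.e. 34.50%.

34.50 weight percent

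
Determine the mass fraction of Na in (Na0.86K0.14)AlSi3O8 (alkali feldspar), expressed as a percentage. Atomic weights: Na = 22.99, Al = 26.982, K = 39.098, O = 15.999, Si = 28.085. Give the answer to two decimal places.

7.48 wt%

Formula mass = 0.86*22.99 + 0.14*39.098 + 1*26.982 + 3*28.085 + 8*15.999 = 264.474 g/mol, of which 19.771 g is Na.
So Na makes up 19.771/264.474 = 0.0748 of the mass, i.e. 7.48%.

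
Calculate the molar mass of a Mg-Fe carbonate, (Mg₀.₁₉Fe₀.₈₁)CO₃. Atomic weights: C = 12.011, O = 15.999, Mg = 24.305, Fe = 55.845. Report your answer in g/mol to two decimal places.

The formula mass is the sum 0.19(24.305) + 0.81(55.845) + 1(12.011) + 3(15.999).

109.86 g/mol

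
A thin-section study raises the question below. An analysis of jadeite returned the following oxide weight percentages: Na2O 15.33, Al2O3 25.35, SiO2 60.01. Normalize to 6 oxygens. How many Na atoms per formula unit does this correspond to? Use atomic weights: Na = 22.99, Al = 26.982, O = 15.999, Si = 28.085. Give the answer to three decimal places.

15.33 wt% Na2O ÷ 61.979 g/mol = 0.24734 mol, giving 0.49468 Na and 0.24734 O.
25.35 wt% Al2O3 ÷ 101.961 g/mol = 0.24862 mol, giving 0.49724 Al and 0.74586 O.
60.01 wt% SiO2 ÷ 60.083 g/mol = 0.99879 mol, giving 0.99879 Si and 1.99758 O.
Oxygen sums to 2.99078; scaling by 6/2.99078 = 2.00617 puts the formula on 6 O.
Na: 0.49468 × 2.00617 = 0.992 atoms per formula unit.

0.992 Na apfu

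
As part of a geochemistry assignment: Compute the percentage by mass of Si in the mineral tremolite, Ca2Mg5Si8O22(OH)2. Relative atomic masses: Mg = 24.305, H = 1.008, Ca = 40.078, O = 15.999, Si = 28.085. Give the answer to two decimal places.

Formula mass = 2·40.078 + 5·24.305 + 8·28.085 + 24·15.999 + 2·1.008 = 812.353 g/mol, of which 224.680 g is Si.
So Si makes up 224.680/812.353 = 0.2766 of the mass, i.e. 27.66%.

27.66 mass %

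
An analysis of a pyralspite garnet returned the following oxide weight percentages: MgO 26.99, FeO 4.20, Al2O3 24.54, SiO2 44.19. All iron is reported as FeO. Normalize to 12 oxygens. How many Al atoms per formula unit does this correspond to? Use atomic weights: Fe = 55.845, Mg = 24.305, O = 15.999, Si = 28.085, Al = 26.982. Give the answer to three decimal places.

26.99 wt% MgO ÷ 40.304 g/mol = 0.66966 mol, giving 0.66966 Mg and 0.66966 O.
4.20 wt% FeO ÷ 71.844 g/mol = 0.05846 mol, giving 0.05846 Fe and 0.05846 O.
24.54 wt% Al2O3 ÷ 101.961 g/mol = 0.24068 mol, giving 0.48136 Al and 0.72204 O.
44.19 wt% SiO2 ÷ 60.083 g/mol = 0.73548 mol, giving 0.73548 Si and 1.47096 O.
Oxygen sums to 2.92112; scaling by 12/2.92112 = 4.10801 puts the formula on 12 O.
Al: 0.48136 × 4.10801 = 1.977 atoms per formula unit.

1.977 Al apfu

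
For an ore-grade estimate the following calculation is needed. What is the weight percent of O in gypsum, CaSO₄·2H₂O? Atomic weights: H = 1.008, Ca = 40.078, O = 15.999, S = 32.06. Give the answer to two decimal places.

55.76 weight percent

Molar mass of CaSO₄·2H₂O: 1·40.078 + 1·32.06 + 6·15.999 + 4·1.008 = 172.164 g/mol.
Mass of O per formula unit: 6 × 15.999 = 95.994 g.
Weight fraction O = 95.994 / 172.164 = 0.5576.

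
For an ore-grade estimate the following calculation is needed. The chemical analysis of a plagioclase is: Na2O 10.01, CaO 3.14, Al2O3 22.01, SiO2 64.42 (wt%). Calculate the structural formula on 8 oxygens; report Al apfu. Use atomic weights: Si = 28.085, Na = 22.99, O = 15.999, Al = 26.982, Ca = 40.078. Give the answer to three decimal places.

10.01 wt% Na2O ÷ 61.979 g/mol = 0.16151 mol, giving 0.32302 Na and 0.16151 O.
3.14 wt% CaO ÷ 56.077 g/mol = 0.05599 mol, giving 0.05599 Ca and 0.05599 O.
22.01 wt% Al2O3 ÷ 101.961 g/mol = 0.21587 mol, giving 0.43174 Al and 0.64761 O.
64.42 wt% SiO2 ÷ 60.083 g/mol = 1.07218 mol, giving 1.07218 Si and 2.14436 O.
Oxygen sums to 3.00947; scaling by 8/3.00947 = 2.65828 puts the formula on 8 O.
Al: 0.43174 × 2.65828 = 1.148 atoms per formula unit.

1.148 Al apfu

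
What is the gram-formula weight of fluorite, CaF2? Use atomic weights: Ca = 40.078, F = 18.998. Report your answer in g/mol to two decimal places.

Ca: 1 × 40.078 = 40.0780
F: 2 × 18.998 = 37.9960
Summing the contributions gives the formula mass.

78.07 g/mol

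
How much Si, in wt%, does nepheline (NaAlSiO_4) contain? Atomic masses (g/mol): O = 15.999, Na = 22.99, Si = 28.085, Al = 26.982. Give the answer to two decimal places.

19.77 wt%

M(NaAlSiO_4) = 142.053 g/mol.
Si contributes 1 × 28.085 = 28.085 g per mole.
28.085/142.053 = 0.1977 → 19.77%.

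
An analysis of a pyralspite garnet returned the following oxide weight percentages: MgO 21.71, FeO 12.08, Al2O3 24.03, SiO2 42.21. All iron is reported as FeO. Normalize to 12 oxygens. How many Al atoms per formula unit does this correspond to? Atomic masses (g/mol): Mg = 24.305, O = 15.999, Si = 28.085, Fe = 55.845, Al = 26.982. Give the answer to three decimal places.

2.007 Al apfu

MgO: 21.71/40.304 = 0.53866 mol → 0.53866 mol Mg, 0.53866 mol O.
FeO: 12.08/71.844 = 0.16814 mol → 0.16814 mol Fe, 0.16814 mol O.
Al2O3: 24.03/101.961 = 0.23568 mol → 0.47136 mol Al, 0.70704 mol O.
SiO2: 42.21/60.083 = 0.70253 mol → 0.70253 mol Si, 1.40506 mol O.
Total oxygen = 2.81890 mol. Normalization factor = 12/2.81890 = 4.25698.
Al per 12 O = 0.47136 × 4.25698 = 2.007.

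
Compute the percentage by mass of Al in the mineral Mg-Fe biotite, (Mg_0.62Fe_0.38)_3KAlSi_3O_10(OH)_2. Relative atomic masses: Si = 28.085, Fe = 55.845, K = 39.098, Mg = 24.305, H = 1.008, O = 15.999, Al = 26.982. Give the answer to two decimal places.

5.95 weight percent

Formula mass = 1.86*24.305 + 1.14*55.845 + 1*39.098 + 1*26.982 + 3*28.085 + 12*15.999 + 2*1.008 = 453.210 g/mol, of which 26.982 g is Al.
So Al makes up 26.982/453.210 = 0.0595 of the mass, i.e. 5.95%.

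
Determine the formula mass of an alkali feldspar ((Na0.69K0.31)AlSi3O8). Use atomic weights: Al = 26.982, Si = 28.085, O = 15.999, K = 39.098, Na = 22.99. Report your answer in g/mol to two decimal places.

M = 0.69·22.99 + 0.31·39.098 + 1·26.982 + 3·28.085 + 8·15.999

267.21 g/mol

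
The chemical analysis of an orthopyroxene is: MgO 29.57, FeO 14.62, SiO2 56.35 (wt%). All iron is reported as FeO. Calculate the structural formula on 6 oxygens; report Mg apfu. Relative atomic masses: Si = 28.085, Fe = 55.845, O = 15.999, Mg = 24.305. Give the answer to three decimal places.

1.565 Mg apfu

MgO: 29.57/40.304 = 0.73367 mol → 0.73367 mol Mg, 0.73367 mol O.
FeO: 14.62/71.844 = 0.20350 mol → 0.20350 mol Fe, 0.20350 mol O.
SiO2: 56.35/60.083 = 0.93787 mol → 0.93787 mol Si, 1.87574 mol O.
Total oxygen = 2.81291 mol. Normalization factor = 6/2.81291 = 2.13302.
Mg per 6 O = 0.73367 × 2.13302 = 1.565.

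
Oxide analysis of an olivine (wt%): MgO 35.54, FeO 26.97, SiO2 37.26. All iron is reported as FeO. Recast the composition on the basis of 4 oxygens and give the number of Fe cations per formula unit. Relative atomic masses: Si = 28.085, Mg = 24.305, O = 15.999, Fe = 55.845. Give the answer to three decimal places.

MgO: 35.54/40.304 = 0.88180 mol → 0.88180 mol Mg, 0.88180 mol O.
FeO: 26.97/71.844 = 0.37540 mol → 0.37540 mol Fe, 0.37540 mol O.
SiO2: 37.26/60.083 = 0.62014 mol → 0.62014 mol Si, 1.24028 mol O.
Total oxygen = 2.49748 mol. Normalization factor = 4/2.49748 = 1.60161.
Fe per 4 O = 0.37540 × 1.60161 = 0.601.

0.601 Fe apfu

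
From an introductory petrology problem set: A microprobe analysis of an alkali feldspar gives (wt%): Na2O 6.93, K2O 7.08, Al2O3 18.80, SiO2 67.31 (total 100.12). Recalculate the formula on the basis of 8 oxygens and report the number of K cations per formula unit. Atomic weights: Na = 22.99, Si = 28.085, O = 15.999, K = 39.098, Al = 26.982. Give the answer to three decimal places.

Na2O: 6.93/61.979 = 0.11181 mol → 0.22362 mol Na, 0.11181 mol O.
K2O: 7.08/94.195 = 0.07516 mol → 0.15032 mol K, 0.07516 mol O.
Al2O3: 18.80/101.961 = 0.18438 mol → 0.36876 mol Al, 0.55314 mol O.
SiO2: 67.31/60.083 = 1.12028 mol → 1.12028 mol Si, 2.24056 mol O.
Total oxygen = 2.98067 mol. Normalization factor = 8/2.98067 = 2.68396.
K per 8 O = 0.15032 × 2.68396 = 0.403.

0.403 K apfu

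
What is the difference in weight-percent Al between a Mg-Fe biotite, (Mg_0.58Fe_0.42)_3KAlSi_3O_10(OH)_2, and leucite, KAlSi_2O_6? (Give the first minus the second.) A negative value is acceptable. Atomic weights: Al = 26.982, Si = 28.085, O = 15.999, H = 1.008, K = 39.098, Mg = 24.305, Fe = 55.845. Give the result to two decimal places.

-6.46 percentage points

M((Mg_0.58Fe_0.42)_3KAlSi_3O_10(OH)_2) = 456.994 g/mol, so wt% Al = 26.982/456.994 × 100 = 5.90%.
M(KAlSi_2O_6) = 218.244 g/mol, so wt% Al = 26.982/218.244 × 100 = 12.36%.
5.90 − 12.36 = -6.46 pp.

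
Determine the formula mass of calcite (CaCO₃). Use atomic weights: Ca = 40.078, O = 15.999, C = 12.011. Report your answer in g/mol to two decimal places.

M = 1×40.078 + 1×12.011 + 3×15.999

100.09 g/mol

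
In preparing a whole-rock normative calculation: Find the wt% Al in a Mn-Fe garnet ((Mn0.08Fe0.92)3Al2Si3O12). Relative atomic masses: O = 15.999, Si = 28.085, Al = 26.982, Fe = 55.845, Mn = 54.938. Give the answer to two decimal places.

10.85 weight percent

Formula mass = 0.24×54.938 + 2.76×55.845 + 2×26.982 + 3×28.085 + 12×15.999 = 497.524 g/mol, of which 53.964 g is Al.
So Al makes up 53.964/497.524 = 0.1085 of the mass, i.e. 10.85%.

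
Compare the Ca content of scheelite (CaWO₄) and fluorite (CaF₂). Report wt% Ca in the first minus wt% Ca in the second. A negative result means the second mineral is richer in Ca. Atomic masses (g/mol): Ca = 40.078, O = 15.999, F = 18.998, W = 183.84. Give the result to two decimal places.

Ca in CaWO₄: molar mass 287.914 g/mol; 1×40.078 = 40.078 g → 13.92 wt%.
Ca in CaF₂: molar mass 78.074 g/mol; 1×40.078 = 40.078 g → 51.33 wt%.
Difference = 13.92 − 51.33 = -37.41 percentage points.

-37.41 percentage points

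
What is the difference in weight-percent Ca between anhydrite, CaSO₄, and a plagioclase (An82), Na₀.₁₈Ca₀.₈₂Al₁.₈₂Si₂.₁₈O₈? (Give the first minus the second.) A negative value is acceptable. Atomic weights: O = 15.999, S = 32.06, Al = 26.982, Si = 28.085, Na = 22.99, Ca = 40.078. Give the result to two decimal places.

M(CaSO₄) = 136.134 g/mol, so wt% Ca = 40.078/136.134 × 100 = 29.44%.
M(Na₀.₁₈Ca₀.₈₂Al₁.₈₂Si₂.₁₈O₈) = 275.327 g/mol, so wt% Ca = 32.864/275.327 × 100 = 11.94%.
29.44 − 11.94 = 17.50 pp.

17.50 percentage points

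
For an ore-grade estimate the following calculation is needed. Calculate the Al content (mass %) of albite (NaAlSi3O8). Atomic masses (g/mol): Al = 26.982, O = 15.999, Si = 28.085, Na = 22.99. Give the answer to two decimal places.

Formula mass = 1×22.99 + 1×26.982 + 3×28.085 + 8×15.999 = 262.219 g/mol, of which 26.982 g is Al.
So Al makes up 26.982/262.219 = 0.1029 of the mass, i.e. 10.29%.

10.29 mass %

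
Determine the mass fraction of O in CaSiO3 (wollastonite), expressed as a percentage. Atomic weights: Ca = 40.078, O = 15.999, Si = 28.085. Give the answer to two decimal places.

41.32 weight percent

M(CaSiO3) = 116.160 g/mol.
O contributes 3 × 15.999 = 47.997 g per mole.
47.997/116.160 = 0.4132 → 41.32%.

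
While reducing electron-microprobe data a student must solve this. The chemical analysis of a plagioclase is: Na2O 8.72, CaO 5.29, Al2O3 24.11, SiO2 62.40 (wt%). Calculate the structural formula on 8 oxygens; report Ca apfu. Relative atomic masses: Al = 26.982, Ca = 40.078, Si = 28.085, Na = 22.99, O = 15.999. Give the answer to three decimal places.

Na2O (M=61.979): mol = 0.14069; Na = 0.28138, O = 0.14069.
CaO (M=56.077): mol = 0.09433; Ca = 0.09433, O = 0.09433.
Al2O3 (M=101.961): mol = 0.23646; Al = 0.47292, O = 0.70938.
SiO2 (M=60.083): mol = 1.03856; Si = 1.03856, O = 2.07712.
ΣO = 3.02152; factor = 8/ΣO = 2.64767.
Ca apfu = 0.09433 × 2.64767 = 0.250.

0.250 Ca apfu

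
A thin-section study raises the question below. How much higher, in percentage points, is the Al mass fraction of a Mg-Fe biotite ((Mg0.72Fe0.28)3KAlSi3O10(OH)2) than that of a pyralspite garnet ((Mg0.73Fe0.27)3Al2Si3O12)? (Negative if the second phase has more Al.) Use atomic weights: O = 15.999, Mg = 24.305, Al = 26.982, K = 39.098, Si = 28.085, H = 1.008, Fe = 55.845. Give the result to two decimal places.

Al in (Mg0.72Fe0.28)3KAlSi3O10(OH)2: molar mass 443.748 g/mol; 1×26.982 = 26.982 g → 6.08 wt%.
Al in (Mg0.73Fe0.27)3Al2Si3O12: molar mass 428.669 g/mol; 2×26.982 = 53.964 g → 12.59 wt%.
Difference = 6.08 − 12.59 = -6.51 percentage points.

-6.51 percentage points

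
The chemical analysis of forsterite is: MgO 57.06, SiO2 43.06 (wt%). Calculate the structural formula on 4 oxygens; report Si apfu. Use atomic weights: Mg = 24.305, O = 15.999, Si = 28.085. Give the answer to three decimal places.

1.006 Si apfu

MgO: 57.06/40.304 = 1.41574 mol → 1.41574 mol Mg, 1.41574 mol O.
SiO2: 43.06/60.083 = 0.71668 mol → 0.71668 mol Si, 1.43336 mol O.
Total oxygen = 2.84910 mol. Normalization factor = 4/2.84910 = 1.40395.
Si per 4 O = 0.71668 × 1.40395 = 1.006.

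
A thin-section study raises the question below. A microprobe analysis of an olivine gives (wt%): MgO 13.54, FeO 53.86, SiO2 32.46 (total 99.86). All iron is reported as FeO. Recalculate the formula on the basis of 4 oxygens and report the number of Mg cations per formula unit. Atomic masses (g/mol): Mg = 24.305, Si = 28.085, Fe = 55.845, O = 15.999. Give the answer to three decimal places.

MgO: 13.54/40.304 = 0.33595 mol → 0.33595 mol Mg, 0.33595 mol O.
FeO: 53.86/71.844 = 0.74968 mol → 0.74968 mol Fe, 0.74968 mol O.
SiO2: 32.46/60.083 = 0.54025 mol → 0.54025 mol Si, 1.08050 mol O.
Total oxygen = 2.16613 mol. Normalization factor = 4/2.16613 = 1.84661.
Mg per 4 O = 0.33595 × 1.84661 = 0.620.

0.620 Mg apfu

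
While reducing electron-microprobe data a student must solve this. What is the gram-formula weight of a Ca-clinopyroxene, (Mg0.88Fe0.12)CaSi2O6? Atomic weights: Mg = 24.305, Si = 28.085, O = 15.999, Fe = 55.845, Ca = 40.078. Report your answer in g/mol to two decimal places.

M = 0.88·24.305 + 0.12·55.845 + 1·40.078 + 2·28.085 + 6·15.999

220.33 g/mol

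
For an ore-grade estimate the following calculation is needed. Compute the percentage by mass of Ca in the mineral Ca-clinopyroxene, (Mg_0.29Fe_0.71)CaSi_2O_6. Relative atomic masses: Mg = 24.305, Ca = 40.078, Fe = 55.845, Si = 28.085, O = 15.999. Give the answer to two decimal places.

16.77 mass %

Molar mass of (Mg_0.29Fe_0.71)CaSi_2O_6: 0.29·24.305 + 0.71·55.845 + 1·40.078 + 2·28.085 + 6·15.999 = 238.940 g/mol.
Mass of Ca per formula unit: 1 × 40.078 = 40.078 g.
Weight fraction Ca = 40.078 / 238.940 = 0.1677.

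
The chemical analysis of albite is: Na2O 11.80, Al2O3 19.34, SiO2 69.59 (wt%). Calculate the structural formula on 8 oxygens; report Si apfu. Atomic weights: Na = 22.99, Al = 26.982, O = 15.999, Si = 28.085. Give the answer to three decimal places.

Na2O: 11.80/61.979 = 0.19039 mol → 0.38078 mol Na, 0.19039 mol O.
Al2O3: 19.34/101.961 = 0.18968 mol → 0.37936 mol Al, 0.56904 mol O.
SiO2: 69.59/60.083 = 1.15823 mol → 1.15823 mol Si, 2.31646 mol O.
Total oxygen = 3.07589 mol. Normalization factor = 8/3.07589 = 2.60087.
Si per 8 O = 1.15823 × 2.60087 = 3.012.

3.012 Si apfu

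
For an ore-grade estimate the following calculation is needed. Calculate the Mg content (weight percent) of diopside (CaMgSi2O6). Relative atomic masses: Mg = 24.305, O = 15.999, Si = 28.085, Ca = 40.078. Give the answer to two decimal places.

11.22 weight percent

Formula mass = 1·40.078 + 1·24.305 + 2·28.085 + 6·15.999 = 216.547 g/mol, of which 24.305 g is Mg.
So Mg makes up 24.305/216.547 = 0.1122 of the mass, i.e. 11.22%.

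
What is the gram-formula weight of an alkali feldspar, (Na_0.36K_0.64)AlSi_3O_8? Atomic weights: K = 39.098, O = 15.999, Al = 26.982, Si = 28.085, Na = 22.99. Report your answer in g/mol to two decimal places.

272.53 g/mol

The formula mass is the sum 0.36(22.99) + 0.64(39.098) + 1(26.982) + 3(28.085) + 8(15.999).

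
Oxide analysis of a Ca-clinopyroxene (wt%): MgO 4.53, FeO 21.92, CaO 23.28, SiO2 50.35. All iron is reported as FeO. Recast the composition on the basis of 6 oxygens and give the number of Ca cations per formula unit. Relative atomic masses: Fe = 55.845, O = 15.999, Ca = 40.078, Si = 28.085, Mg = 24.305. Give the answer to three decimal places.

0.993 Ca apfu

MgO: 4.53/40.304 = 0.11240 mol → 0.11240 mol Mg, 0.11240 mol O.
FeO: 21.92/71.844 = 0.30511 mol → 0.30511 mol Fe, 0.30511 mol O.
CaO: 23.28/56.077 = 0.41514 mol → 0.41514 mol Ca, 0.41514 mol O.
SiO2: 50.35/60.083 = 0.83801 mol → 0.83801 mol Si, 1.67602 mol O.
Total oxygen = 2.50867 mol. Normalization factor = 6/2.50867 = 2.39171.
Ca per 6 O = 0.41514 × 2.39171 = 0.993.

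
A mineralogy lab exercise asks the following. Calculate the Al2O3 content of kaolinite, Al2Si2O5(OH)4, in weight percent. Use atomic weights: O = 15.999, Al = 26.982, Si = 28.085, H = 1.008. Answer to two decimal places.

39.50 wt%

M(Al2Si2O5(OH)4) = 258.157 g/mol; M(Al2O3) = 101.961 g/mol.
Moles Al2O3 per formula unit = 2 Al ÷ 2 = 1.0000.
Al2O3 fraction = (1.0000 × 101.961) / 258.157 = 101.961/258.157 = 0.3950.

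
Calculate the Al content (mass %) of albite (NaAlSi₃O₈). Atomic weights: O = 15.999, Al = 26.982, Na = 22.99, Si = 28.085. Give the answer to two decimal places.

10.29 mass %

M(NaAlSi₃O₈) = 262.219 g/mol.
Al contributes 1 × 26.982 = 26.982 g per mole.
26.982/262.219 = 0.1029 → 10.29%.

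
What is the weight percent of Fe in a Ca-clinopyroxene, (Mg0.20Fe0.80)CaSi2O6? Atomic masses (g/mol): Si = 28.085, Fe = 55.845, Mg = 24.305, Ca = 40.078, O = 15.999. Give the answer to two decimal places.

18.48 mass %

Molar mass of (Mg0.20Fe0.80)CaSi2O6: 0.20×24.305 + 0.80×55.845 + 1×40.078 + 2×28.085 + 6×15.999 = 241.779 g/mol.
Mass of Fe per formula unit: 0.80 × 55.845 = 44.676 g.
Weight fraction Fe = 44.676 / 241.779 = 0.1848.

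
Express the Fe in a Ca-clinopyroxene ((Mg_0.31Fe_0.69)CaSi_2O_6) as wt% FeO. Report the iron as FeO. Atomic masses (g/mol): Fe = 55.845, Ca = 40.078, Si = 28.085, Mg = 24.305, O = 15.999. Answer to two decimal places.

Molar mass of (Mg_0.31Fe_0.69)CaSi_2O_6 = 0.31*24.305 + 0.69*55.845 + 1*40.078 + 2*28.085 + 6*15.999 = 238.310 g/mol.
Each formula unit contains 0.69 Fe, equivalent to 0.69/1 = 0.6900 mol FeO.
M(FeO) = 1×55.845 + 1×15.999 = 71.844 g/mol.
Mass of FeO per formula unit = 0.6900 × 71.844 = 49.572 g.
FeO wt% = 49.572 / 238.310 × 100 = 20.80%.

20.80 wt%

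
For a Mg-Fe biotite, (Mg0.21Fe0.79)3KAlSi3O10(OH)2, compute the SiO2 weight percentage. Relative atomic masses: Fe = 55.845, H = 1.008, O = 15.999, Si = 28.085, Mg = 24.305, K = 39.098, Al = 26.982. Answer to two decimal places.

36.64 wt%

M((Mg0.21Fe0.79)3KAlSi3O10(OH)2) = 492.004 g/mol; M(SiO2) = 60.083 g/mol.
Moles SiO2 per formula unit = 3 Si ÷ 1 = 3.0000.
SiO2 fraction = (3.0000 × 60.083) / 492.004 = 180.249/492.004 = 0.3664.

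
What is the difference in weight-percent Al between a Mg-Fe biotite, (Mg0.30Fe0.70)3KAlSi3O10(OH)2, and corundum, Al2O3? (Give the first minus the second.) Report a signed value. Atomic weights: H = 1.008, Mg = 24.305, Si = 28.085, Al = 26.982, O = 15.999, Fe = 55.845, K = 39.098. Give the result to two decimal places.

-47.35 percentage points

First mineral: 26.982 g Al in 483.488 g formula = 5.58 wt% Al.
Second mineral: 53.964 g Al in 101.961 g formula = 52.93 wt% Al.
5.58% − 52.93% gives a difference of -47.35 percentage points.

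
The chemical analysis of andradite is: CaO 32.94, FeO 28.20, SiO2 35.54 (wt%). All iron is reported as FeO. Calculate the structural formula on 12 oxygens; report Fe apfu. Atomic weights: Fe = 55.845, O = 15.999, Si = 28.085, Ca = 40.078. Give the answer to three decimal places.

2.178 Fe apfu

CaO (M=56.077): mol = 0.58741; Ca = 0.58741, O = 0.58741.
FeO (M=71.844): mol = 0.39252; Fe = 0.39252, O = 0.39252.
SiO2 (M=60.083): mol = 0.59152; Si = 0.59152, O = 1.18304.
ΣO = 2.16297; factor = 12/ΣO = 5.54793.
Fe apfu = 0.39252 × 5.54793 = 2.178.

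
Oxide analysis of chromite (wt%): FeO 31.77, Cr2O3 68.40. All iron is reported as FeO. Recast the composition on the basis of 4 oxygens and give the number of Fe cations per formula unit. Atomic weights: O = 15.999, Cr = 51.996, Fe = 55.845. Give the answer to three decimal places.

0.987 Fe apfu

FeO (M=71.844): mol = 0.44221; Fe = 0.44221, O = 0.44221.
Cr2O3 (M=151.989): mol = 0.45003; Cr = 0.90006, O = 1.35009.
ΣO = 1.79230; factor = 4/ΣO = 2.23177.
Fe apfu = 0.44221 × 2.23177 = 0.987.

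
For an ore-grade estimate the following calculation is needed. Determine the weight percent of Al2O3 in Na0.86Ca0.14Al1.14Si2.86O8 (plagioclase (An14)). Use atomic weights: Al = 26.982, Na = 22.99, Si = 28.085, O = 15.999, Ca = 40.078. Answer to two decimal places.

21.98 wt%

Molar mass of Na0.86Ca0.14Al1.14Si2.86O8 = 0.86×22.99 + 0.14×40.078 + 1.14×26.982 + 2.86×28.085 + 8×15.999 = 264.457 g/mol.
Each formula unit contains 1.14 Al, equivalent to 1.14/2 = 0.5700 mol Al2O3.
M(Al2O3) = 2×26.982 + 3×15.999 = 101.961 g/mol.
Mass of Al2O3 per formula unit = 0.5700 × 101.961 = 58.118 g.
Al2O3 wt% = 58.118 / 264.457 × 100 = 21.98%.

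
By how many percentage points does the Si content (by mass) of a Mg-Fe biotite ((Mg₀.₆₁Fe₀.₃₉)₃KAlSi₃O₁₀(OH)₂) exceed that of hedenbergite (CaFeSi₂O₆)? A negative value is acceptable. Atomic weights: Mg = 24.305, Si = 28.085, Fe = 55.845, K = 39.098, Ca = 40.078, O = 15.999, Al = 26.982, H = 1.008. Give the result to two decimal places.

Si in (Mg₀.₆₁Fe₀.₃₉)₃KAlSi₃O₁₀(OH)₂: molar mass 454.156 g/mol; 3×28.085 = 84.255 g → 18.55 wt%.
Si in CaFeSi₂O₆: molar mass 248.087 g/mol; 2×28.085 = 56.170 g → 22.64 wt%.
Difference = 18.55 − 22.64 = -4.09 percentage points.

-4.09 percentage points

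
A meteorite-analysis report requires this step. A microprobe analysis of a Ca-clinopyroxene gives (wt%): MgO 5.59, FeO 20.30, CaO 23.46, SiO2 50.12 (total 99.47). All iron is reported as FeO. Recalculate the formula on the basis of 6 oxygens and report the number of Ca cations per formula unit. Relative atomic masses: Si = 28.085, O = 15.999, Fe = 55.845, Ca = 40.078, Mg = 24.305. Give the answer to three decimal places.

MgO: 5.59/40.304 = 0.13870 mol → 0.13870 mol Mg, 0.13870 mol O.
FeO: 20.30/71.844 = 0.28256 mol → 0.28256 mol Fe, 0.28256 mol O.
CaO: 23.46/56.077 = 0.41835 mol → 0.41835 mol Ca, 0.41835 mol O.
SiO2: 50.12/60.083 = 0.83418 mol → 0.83418 mol Si, 1.66836 mol O.
Total oxygen = 2.50797 mol. Normalization factor = 6/2.50797 = 2.39237.
Ca per 6 O = 0.41835 × 2.39237 = 1.001.

1.001 Ca apfu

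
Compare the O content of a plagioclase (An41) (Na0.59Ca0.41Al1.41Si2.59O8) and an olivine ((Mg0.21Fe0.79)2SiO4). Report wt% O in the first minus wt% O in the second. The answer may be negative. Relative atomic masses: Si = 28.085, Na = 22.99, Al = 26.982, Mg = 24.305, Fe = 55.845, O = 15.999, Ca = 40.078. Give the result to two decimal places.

M(Na0.59Ca0.41Al1.41Si2.59O8) = 268.773 g/mol, so wt% O = 127.992/268.773 × 100 = 47.62%.
M((Mg0.21Fe0.79)2SiO4) = 190.524 g/mol, so wt% O = 63.996/190.524 × 100 = 33.59%.
47.62 − 33.59 = 14.03 pp.

14.03 percentage points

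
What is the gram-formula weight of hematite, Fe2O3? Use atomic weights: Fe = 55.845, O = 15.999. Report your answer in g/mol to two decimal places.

Fe: 2 × 55.845 = 111.6900
O: 3 × 15.999 = 47.9970
Summing the contributions gives the formula mass.

159.69 g/mol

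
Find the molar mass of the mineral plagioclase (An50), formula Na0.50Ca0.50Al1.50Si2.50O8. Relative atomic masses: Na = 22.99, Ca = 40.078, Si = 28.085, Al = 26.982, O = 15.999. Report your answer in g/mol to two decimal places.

270.21 g/mol

The formula mass is the sum 0.50*22.99 + 0.50*40.078 + 1.50*26.982 + 2.50*28.085 + 8*15.999.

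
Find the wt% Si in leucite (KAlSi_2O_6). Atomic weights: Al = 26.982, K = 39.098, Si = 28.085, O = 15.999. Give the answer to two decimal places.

25.74 mass %

M(KAlSi_2O_6) = 218.244 g/mol.
Si contributes 2 × 28.085 = 56.170 g per mole.
56.170/218.244 = 0.2574 → 25.74%.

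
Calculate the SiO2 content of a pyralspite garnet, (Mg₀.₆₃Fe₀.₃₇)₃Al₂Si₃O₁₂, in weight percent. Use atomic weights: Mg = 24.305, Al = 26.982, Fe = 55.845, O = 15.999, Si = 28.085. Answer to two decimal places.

Formula mass = 438.131 g/mol.
3 Si → 3.0000 mol SiO2 per formula unit; M(SiO2) = 60.083, so SiO2 mass = 180.249 g.
180.249/438.131 × 100 = 41.14 wt%.

41.14 wt%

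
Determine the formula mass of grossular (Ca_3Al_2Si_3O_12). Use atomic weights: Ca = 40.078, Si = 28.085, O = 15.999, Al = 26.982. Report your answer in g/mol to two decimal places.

450.44 g/mol

Ca: 3 × 40.078 = 120.2340
Al: 2 × 26.982 = 53.9640
Si: 3 × 28.085 = 84.2550
O: 12 × 15.999 = 191.9880
Summing the contributions gives the formula mass.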